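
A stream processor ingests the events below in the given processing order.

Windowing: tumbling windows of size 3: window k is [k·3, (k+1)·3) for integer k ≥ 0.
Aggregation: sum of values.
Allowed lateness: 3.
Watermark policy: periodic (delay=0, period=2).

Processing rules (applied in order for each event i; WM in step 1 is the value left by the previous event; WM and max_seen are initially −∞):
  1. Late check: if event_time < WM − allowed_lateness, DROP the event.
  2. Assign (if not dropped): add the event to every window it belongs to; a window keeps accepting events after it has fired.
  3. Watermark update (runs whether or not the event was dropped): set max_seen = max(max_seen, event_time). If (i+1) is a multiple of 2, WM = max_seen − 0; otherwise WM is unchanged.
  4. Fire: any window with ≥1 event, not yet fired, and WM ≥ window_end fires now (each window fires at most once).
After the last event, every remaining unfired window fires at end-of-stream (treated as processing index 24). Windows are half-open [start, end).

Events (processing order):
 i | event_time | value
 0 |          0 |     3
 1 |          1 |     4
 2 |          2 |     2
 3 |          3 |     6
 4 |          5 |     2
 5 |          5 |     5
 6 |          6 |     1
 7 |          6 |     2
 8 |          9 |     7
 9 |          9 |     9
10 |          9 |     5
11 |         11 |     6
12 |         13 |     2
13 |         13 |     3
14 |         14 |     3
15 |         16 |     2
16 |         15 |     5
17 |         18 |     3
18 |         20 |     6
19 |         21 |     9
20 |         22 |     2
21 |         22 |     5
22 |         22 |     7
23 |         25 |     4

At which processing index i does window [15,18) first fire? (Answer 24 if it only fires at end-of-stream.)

17

i=0 t=0 v=3: → [0,3); WM=−∞
i=1 t=1 v=4: → [0,3); WM=1
i=2 t=2 v=2: → [0,3); WM=1
i=3 t=3 v=6: → [3,6); WM=3; [0,3) fires=9
i=4 t=5 v=2: → [3,6); WM=3
i=5 t=5 v=5: → [3,6); WM=5
i=6 t=6 v=1: → [6,9); WM=5
i=7 t=6 v=2: → [6,9); WM=6; [3,6) fires=13
i=8 t=9 v=7: → [9,12); WM=6
i=9 t=9 v=9: → [9,12); WM=9; [6,9) fires=3
i=10 t=9 v=5: → [9,12); WM=9
i=11 t=11 v=6: → [9,12); WM=11
i=12 t=13 v=2: → [12,15); WM=11
i=13 t=13 v=3: → [12,15); WM=13; [9,12) fires=27
i=14 t=14 v=3: → [12,15); WM=13
i=15 t=16 v=2: → [15,18); WM=16; [12,15) fires=8
i=16 t=15 v=5: → [15,18); WM=16
i=17 t=18 v=3: → [18,21); WM=18; [15,18) fires=7
i=18 t=20 v=6: → [18,21); WM=18
i=19 t=21 v=9: → [21,24); WM=21; [18,21) fires=9
i=20 t=22 v=2: → [21,24); WM=21
i=21 t=22 v=5: → [21,24); WM=22
i=22 t=22 v=7: → [21,24); WM=22
i=23 t=25 v=4: → [24,27); WM=25; [21,24) fires=23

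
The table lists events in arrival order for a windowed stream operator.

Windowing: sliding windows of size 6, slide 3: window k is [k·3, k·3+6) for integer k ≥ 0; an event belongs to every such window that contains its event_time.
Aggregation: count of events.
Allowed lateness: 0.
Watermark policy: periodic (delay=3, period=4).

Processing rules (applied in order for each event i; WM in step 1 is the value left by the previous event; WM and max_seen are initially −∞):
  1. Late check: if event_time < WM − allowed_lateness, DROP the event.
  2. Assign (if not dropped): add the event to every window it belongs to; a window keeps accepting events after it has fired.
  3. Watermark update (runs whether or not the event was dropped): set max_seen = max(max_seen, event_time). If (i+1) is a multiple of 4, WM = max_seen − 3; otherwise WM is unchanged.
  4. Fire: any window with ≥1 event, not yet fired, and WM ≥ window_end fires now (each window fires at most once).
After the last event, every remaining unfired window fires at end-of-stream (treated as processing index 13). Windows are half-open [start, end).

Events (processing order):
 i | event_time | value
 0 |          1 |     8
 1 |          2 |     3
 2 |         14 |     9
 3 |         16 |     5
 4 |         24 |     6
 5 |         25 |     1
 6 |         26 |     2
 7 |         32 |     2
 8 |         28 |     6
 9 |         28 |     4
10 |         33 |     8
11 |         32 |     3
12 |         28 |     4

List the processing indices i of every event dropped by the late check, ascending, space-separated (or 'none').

i=0 t=1 v=8: → [0,6); WM=−∞
i=1 t=2 v=3: → [0,6); WM=−∞
i=2 t=14 v=9: → [12,18),[9,15); WM=−∞
i=3 t=16 v=5: → [15,21),[12,18); WM=13; [0,6) fires=2
i=4 t=24 v=6: → [24,30),[21,27); WM=13
i=5 t=25 v=1: → [24,30),[21,27); WM=13
i=6 t=26 v=2: → [24,30),[21,27); WM=13
i=7 t=32 v=2: → [30,36),[27,33); WM=29; [9,15) fires=1 [12,18) fires=2 [15,21) fires=1 [21,27) fires=3
i=8 t=28 v=6: DROP (t<29-0); WM=29
i=9 t=28 v=4: DROP (t<29-0); WM=29
i=10 t=33 v=8: → [33,39),[30,36); WM=29
i=11 t=32 v=3: → [30,36),[27,33); WM=30; [24,30) fires=3
i=12 t=28 v=4: DROP (t<30-0); WM=30

8 9 12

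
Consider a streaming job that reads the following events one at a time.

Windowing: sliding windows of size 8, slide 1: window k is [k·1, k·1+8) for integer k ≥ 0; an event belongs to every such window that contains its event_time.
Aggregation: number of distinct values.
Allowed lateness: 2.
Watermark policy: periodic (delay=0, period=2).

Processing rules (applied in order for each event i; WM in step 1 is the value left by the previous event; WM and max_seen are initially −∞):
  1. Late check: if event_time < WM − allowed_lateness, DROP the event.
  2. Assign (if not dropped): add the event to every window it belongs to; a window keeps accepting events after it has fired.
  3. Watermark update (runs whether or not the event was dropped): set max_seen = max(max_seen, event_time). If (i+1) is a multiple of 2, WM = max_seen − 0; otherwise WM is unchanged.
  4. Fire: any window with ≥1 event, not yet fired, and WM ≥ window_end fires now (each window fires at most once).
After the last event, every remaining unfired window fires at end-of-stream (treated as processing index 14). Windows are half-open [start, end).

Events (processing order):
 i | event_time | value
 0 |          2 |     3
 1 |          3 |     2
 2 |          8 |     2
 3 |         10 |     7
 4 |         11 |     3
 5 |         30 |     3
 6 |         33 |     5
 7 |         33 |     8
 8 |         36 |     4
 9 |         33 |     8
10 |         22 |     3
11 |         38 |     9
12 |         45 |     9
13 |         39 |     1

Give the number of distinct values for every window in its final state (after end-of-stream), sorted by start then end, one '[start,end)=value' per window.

i=0 t=2 v=3: → [2,10),[1,9),[0,8); WM=−∞
i=1 t=3 v=2: → [3,11),[2,10),[1,9),[0,8); WM=3
i=2 t=8 v=2: → [8,16),[7,15),[6,14),[5,13),[4,12),[3,11),[2,10),[1,9); WM=3
i=3 t=10 v=7: → [10,18),[9,17),[8,16),[7,15),[6,14),[5,13),[4,12),[3,11); WM=10; [0,8) fires=2 [1,9) fires=2 [2,10) fires=2
i=4 t=11 v=3: → [11,19),[10,18),[9,17),[8,16),[7,15),[6,14),[5,13),[4,12); WM=10
i=5 t=30 v=3: → [30,38),[29,37),[28,36),[27,35),[26,34),[25,33),[24,32),[23,31); WM=30; [3,11) fires=2 [4,12) fires=3 [5,13) fires=3 [6,14) fires=3 [7,15) fires=3 [8,16) fires=3 [9,17) fires=2 [10,18) fires=2 [11,19) fires=1
i=6 t=33 v=5: → [33,41),[32,40),[31,39),[30,38),[29,37),[28,36),[27,35),[26,34); WM=30
i=7 t=33 v=8: → [33,41),[32,40),[31,39),[30,38),[29,37),[28,36),[27,35),[26,34); WM=33; [23,31) fires=1 [24,32) fires=1 [25,33) fires=1
i=8 t=36 v=4: → [36,44),[35,43),[34,42),[33,41),[32,40),[31,39),[30,38),[29,37); WM=33
i=9 t=33 v=8: → [33,41),[32,40),[31,39),[30,38),[29,37),[28,36),[27,35),[26,34); WM=36; [26,34) fires=3 [27,35) fires=3 [28,36) fires=3
i=10 t=22 v=3: DROP (t<36-2); WM=36
i=11 t=38 v=9: → [38,46),[37,45),[36,44),[35,43),[34,42),[33,41),[32,40),[31,39); WM=38; [29,37) fires=4 [30,38) fires=4
i=12 t=45 v=9: → [45,53),[44,52),[43,51),[42,50),[41,49),[40,48),[39,47),[38,46); WM=38
i=13 t=39 v=1: → [39,47),[38,46),[37,45),[36,44),[35,43),[34,42),[33,41),[32,40); WM=45; [31,39) fires=4 [32,40) fires=5 [33,41) fires=5 [34,42) fires=3 [35,43) fires=3 [36,44) fires=3 [37,45) fires=2

[0,8)=2 [1,9)=2 [2,10)=2 [3,11)=2 [4,12)=3 [5,13)=3 [6,14)=3 [7,15)=3 [8,16)=3 [9,17)=2 [10,18)=2 [11,19)=1 [23,31)=1 [24,32)=1 [25,33)=1 [26,34)=3 [27,35)=3 [28,36)=3 [29,37)=4 [30,38)=4 [31,39)=4 [32,40)=5 [33,41)=5 [34,42)=3 [35,43)=3 [36,44)=3 [37,45)=2 [38,46)=2 [39,47)=2 [40,48)=1 [41,49)=1 [42,50)=1 [43,51)=1 [44,52)=1 [45,53)=1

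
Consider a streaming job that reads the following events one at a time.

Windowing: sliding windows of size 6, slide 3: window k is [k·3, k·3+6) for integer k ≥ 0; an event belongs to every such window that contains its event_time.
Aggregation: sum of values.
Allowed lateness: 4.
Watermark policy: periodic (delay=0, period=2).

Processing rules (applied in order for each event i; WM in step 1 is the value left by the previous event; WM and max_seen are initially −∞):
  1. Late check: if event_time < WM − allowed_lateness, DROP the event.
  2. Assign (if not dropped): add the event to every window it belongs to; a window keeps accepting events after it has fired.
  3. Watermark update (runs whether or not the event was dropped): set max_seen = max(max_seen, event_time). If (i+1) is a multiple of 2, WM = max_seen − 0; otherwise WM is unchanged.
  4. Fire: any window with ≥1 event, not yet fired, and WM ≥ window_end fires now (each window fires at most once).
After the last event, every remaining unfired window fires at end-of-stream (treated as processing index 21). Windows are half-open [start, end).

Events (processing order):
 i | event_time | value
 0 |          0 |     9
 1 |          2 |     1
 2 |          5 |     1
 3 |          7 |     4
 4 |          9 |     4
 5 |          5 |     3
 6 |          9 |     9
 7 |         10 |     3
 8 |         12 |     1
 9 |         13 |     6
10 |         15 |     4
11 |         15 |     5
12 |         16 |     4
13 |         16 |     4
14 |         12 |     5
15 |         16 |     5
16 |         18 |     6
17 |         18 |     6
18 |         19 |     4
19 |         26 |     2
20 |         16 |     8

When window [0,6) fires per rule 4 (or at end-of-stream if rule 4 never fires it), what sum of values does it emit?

i=0 t=0 v=9: → [0,6); WM=−∞
i=1 t=2 v=1: → [0,6); WM=2
i=2 t=5 v=1: → [3,9),[0,6); WM=2
i=3 t=7 v=4: → [6,12),[3,9); WM=7; [0,6) fires=11
i=4 t=9 v=4: → [9,15),[6,12); WM=7
i=5 t=5 v=3: → [3,9),[0,6); WM=9; [3,9) fires=8
i=6 t=9 v=9: → [9,15),[6,12); WM=9
i=7 t=10 v=3: → [9,15),[6,12); WM=10
i=8 t=12 v=1: → [12,18),[9,15); WM=10
i=9 t=13 v=6: → [12,18),[9,15); WM=13; [6,12) fires=20
i=10 t=15 v=4: → [15,21),[12,18); WM=13
i=11 t=15 v=5: → [15,21),[12,18); WM=15; [9,15) fires=23
i=12 t=16 v=4: → [15,21),[12,18); WM=15
i=13 t=16 v=4: → [15,21),[12,18); WM=16
i=14 t=12 v=5: → [12,18),[9,15); WM=16
i=15 t=16 v=5: → [15,21),[12,18); WM=16
i=16 t=18 v=6: → [18,24),[15,21); WM=16
i=17 t=18 v=6: → [18,24),[15,21); WM=18; [12,18) fires=34
i=18 t=19 v=4: → [18,24),[15,21); WM=18
i=19 t=26 v=2: → [24,30),[21,27); WM=26; [15,21) fires=38 [18,24) fires=16
i=20 t=16 v=8: DROP (t<26-4); WM=26

11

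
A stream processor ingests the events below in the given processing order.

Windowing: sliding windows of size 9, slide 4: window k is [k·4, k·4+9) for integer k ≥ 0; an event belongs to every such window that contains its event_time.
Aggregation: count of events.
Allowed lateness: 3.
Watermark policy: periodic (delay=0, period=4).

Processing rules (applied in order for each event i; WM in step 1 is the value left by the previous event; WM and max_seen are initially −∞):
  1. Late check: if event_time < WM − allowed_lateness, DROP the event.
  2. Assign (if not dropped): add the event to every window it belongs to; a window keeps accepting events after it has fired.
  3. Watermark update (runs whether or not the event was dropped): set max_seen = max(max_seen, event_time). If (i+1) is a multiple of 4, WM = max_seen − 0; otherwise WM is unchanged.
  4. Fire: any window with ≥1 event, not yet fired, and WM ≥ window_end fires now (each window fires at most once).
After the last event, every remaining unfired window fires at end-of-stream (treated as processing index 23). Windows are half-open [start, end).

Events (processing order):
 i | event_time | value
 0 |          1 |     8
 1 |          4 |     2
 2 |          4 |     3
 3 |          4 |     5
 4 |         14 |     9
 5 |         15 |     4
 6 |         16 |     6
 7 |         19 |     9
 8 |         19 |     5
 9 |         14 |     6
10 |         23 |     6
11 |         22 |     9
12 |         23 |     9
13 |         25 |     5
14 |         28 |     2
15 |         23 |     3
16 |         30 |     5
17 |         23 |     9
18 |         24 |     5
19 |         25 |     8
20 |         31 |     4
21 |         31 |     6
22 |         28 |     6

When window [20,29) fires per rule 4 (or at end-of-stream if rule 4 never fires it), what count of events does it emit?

i=0 t=1 v=8: → [0,9); WM=−∞
i=1 t=4 v=2: → [4,13),[0,9); WM=−∞
i=2 t=4 v=3: → [4,13),[0,9); WM=−∞
i=3 t=4 v=5: → [4,13),[0,9); WM=4
i=4 t=14 v=9: → [12,21),[8,17); WM=4
i=5 t=15 v=4: → [12,21),[8,17); WM=4
i=6 t=16 v=6: → [16,25),[12,21),[8,17); WM=4
i=7 t=19 v=9: → [16,25),[12,21); WM=19; [0,9) fires=4 [4,13) fires=3 [8,17) fires=3
i=8 t=19 v=5: → [16,25),[12,21); WM=19
i=9 t=14 v=6: DROP (t<19-3); WM=19
i=10 t=23 v=6: → [20,29),[16,25); WM=19
i=11 t=22 v=9: → [20,29),[16,25); WM=23; [12,21) fires=5
i=12 t=23 v=9: → [20,29),[16,25); WM=23
i=13 t=25 v=5: → [24,33),[20,29); WM=23
i=14 t=28 v=2: → [28,37),[24,33),[20,29); WM=23
i=15 t=23 v=3: → [20,29),[16,25); WM=28; [16,25) fires=7
i=16 t=30 v=5: → [28,37),[24,33); WM=28
i=17 t=23 v=9: DROP (t<28-3); WM=28
i=18 t=24 v=5: DROP (t<28-3); WM=28
i=19 t=25 v=8: → [24,33),[20,29); WM=30; [20,29) fires=7
i=20 t=31 v=4: → [28,37),[24,33); WM=30
i=21 t=31 v=6: → [28,37),[24,33); WM=30
i=22 t=28 v=6: → [28,37),[24,33),[20,29); WM=30

7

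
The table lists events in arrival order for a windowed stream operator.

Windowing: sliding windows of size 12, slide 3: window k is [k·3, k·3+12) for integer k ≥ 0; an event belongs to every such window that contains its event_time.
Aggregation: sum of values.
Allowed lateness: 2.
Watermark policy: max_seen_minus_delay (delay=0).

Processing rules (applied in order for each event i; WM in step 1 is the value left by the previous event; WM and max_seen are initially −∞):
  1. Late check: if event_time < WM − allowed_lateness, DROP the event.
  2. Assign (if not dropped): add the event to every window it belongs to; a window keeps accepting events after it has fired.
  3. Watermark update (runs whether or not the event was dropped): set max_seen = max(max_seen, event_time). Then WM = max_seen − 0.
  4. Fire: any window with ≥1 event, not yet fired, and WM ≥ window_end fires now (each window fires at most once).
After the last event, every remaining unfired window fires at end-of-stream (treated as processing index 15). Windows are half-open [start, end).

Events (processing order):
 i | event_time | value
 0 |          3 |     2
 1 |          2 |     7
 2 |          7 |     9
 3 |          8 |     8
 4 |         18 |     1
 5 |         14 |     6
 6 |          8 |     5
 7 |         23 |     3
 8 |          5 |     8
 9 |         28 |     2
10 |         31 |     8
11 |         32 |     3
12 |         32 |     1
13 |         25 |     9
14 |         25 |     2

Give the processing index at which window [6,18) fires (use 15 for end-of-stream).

4

i=0 t=3 v=2: → [3,15),[0,12); WM=3
i=1 t=2 v=7: → [0,12); WM=3
i=2 t=7 v=9: → [6,18),[3,15),[0,12); WM=7
i=3 t=8 v=8: → [6,18),[3,15),[0,12); WM=8
i=4 t=18 v=1: → [18,30),[15,27),[12,24),[9,21); WM=18; [0,12) fires=26 [3,15) fires=19 [6,18) fires=17
i=5 t=14 v=6: DROP (t<18-2); WM=18
i=6 t=8 v=5: DROP (t<18-2); WM=18
i=7 t=23 v=3: → [21,33),[18,30),[15,27),[12,24); WM=23; [9,21) fires=1
i=8 t=5 v=8: DROP (t<23-2); WM=23
i=9 t=28 v=2: → [27,39),[24,36),[21,33),[18,30); WM=28; [12,24) fires=4 [15,27) fires=4
i=10 t=31 v=8: → [30,42),[27,39),[24,36),[21,33); WM=31; [18,30) fires=6
i=11 t=32 v=3: → [30,42),[27,39),[24,36),[21,33); WM=32
i=12 t=32 v=1: → [30,42),[27,39),[24,36),[21,33); WM=32
i=13 t=25 v=9: DROP (t<32-2); WM=32
i=14 t=25 v=2: DROP (t<32-2); WM=32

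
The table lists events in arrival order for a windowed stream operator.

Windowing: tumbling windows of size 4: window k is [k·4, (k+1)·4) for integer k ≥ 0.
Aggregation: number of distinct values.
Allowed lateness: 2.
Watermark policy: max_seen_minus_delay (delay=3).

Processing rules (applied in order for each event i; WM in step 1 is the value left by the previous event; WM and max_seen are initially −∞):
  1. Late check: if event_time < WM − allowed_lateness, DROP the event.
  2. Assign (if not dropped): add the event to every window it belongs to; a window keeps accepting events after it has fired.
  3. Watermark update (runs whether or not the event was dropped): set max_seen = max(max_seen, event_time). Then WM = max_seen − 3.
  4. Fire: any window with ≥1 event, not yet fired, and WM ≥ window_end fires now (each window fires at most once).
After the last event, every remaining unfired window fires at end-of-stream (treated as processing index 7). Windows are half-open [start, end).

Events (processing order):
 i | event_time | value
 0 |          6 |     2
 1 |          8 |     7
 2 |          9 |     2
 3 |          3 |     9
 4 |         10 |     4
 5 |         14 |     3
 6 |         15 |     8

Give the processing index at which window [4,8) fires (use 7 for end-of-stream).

i=0 t=6 v=2: → [4,8); WM=3
i=1 t=8 v=7: → [8,12); WM=5
i=2 t=9 v=2: → [8,12); WM=6
i=3 t=3 v=9: DROP (t<6-2); WM=6
i=4 t=10 v=4: → [8,12); WM=7
i=5 t=14 v=3: → [12,16); WM=11; [4,8) fires=1
i=6 t=15 v=8: → [12,16); WM=12; [8,12) fires=3

5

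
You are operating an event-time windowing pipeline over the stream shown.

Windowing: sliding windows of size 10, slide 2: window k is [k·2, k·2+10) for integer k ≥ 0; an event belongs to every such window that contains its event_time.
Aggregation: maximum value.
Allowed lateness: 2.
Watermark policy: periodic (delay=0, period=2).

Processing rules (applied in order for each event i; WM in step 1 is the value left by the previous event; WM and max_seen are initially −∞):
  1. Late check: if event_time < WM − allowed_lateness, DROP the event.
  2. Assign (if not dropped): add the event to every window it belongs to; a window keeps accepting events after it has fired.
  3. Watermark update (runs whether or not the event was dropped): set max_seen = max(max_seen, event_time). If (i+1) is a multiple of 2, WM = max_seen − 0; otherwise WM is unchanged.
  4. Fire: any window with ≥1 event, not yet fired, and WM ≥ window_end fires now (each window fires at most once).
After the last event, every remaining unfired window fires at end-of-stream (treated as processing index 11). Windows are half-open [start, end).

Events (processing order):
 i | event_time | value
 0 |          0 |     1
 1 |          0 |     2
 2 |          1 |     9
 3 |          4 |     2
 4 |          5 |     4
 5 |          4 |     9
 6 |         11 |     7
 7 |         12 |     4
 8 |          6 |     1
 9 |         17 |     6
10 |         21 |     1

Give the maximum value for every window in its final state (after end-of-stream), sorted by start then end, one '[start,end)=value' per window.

[0,10)=9 [2,12)=9 [4,14)=9 [6,16)=7 [8,18)=7 [10,20)=7 [12,22)=6 [14,24)=6 [16,26)=6 [18,28)=1 [20,30)=1

i=0 t=0 v=1: → [0,10); WM=−∞
i=1 t=0 v=2: → [0,10); WM=0
i=2 t=1 v=9: → [0,10); WM=0
i=3 t=4 v=2: → [4,14),[2,12),[0,10); WM=4
i=4 t=5 v=4: → [4,14),[2,12),[0,10); WM=4
i=5 t=4 v=9: → [4,14),[2,12),[0,10); WM=5
i=6 t=11 v=7: → [10,20),[8,18),[6,16),[4,14),[2,12); WM=5
i=7 t=12 v=4: → [12,22),[10,20),[8,18),[6,16),[4,14); WM=12; [0,10) fires=9 [2,12) fires=9
i=8 t=6 v=1: DROP (t<12-2); WM=12
i=9 t=17 v=6: → [16,26),[14,24),[12,22),[10,20),[8,18); WM=17; [4,14) fires=9 [6,16) fires=7
i=10 t=21 v=1: → [20,30),[18,28),[16,26),[14,24),[12,22); WM=17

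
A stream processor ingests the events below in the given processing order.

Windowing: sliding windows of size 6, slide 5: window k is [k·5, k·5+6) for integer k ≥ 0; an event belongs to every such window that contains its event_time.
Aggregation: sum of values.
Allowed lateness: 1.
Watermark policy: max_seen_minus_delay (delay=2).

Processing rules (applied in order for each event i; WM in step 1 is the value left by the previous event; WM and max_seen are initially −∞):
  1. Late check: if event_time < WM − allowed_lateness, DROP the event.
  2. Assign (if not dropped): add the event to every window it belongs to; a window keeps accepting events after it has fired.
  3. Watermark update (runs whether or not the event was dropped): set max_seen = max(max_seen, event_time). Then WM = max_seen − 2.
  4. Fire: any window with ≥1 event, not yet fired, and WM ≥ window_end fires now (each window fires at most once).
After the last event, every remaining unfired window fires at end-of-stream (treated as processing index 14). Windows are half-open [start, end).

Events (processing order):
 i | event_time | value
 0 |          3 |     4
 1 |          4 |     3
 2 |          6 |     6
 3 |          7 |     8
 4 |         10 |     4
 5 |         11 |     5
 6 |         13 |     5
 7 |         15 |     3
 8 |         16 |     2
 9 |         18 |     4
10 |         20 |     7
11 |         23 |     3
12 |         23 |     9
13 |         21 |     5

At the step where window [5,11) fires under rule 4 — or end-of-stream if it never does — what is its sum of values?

18

i=0 t=3 v=4: → [0,6); WM=1
i=1 t=4 v=3: → [0,6); WM=2
i=2 t=6 v=6: → [5,11); WM=4
i=3 t=7 v=8: → [5,11); WM=5
i=4 t=10 v=4: → [10,16),[5,11); WM=8; [0,6) fires=7
i=5 t=11 v=5: → [10,16); WM=9
i=6 t=13 v=5: → [10,16); WM=11; [5,11) fires=18
i=7 t=15 v=3: → [15,21),[10,16); WM=13
i=8 t=16 v=2: → [15,21); WM=14
i=9 t=18 v=4: → [15,21); WM=16; [10,16) fires=17
i=10 t=20 v=7: → [20,26),[15,21); WM=18
i=11 t=23 v=3: → [20,26); WM=21; [15,21) fires=16
i=12 t=23 v=9: → [20,26); WM=21
i=13 t=21 v=5: → [20,26); WM=21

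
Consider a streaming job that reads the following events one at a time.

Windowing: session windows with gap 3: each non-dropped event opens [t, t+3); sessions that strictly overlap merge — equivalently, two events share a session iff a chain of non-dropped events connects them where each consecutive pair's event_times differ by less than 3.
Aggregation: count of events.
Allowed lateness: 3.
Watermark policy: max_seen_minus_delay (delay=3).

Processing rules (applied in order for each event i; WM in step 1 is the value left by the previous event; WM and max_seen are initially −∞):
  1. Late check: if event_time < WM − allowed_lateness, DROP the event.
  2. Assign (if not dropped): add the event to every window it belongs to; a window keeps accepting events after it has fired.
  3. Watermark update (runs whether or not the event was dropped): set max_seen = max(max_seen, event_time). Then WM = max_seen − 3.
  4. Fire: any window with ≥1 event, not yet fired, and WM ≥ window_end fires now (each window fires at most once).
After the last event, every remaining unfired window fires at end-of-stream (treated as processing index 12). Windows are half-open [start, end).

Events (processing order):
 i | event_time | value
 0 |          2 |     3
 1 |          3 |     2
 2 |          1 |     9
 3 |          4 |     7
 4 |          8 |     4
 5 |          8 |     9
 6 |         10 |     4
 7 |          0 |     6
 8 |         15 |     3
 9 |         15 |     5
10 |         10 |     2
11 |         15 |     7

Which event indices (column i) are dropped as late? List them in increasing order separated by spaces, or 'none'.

7

i=0 t=2 v=3: → [2,5); WM=-1
i=1 t=3 v=2: → [2,6); WM=0
i=2 t=1 v=9: → [1,6); WM=0
i=3 t=4 v=7: → [1,7); WM=1
i=4 t=8 v=4: → [8,11); WM=5
i=5 t=8 v=9: → [8,11); WM=5
i=6 t=10 v=4: → [8,13); WM=7
i=7 t=0 v=6: DROP (t<7-3); WM=7
i=8 t=15 v=3: → [15,18); WM=12
i=9 t=15 v=5: → [15,18); WM=12
i=10 t=10 v=2: → [8,13); WM=12
i=11 t=15 v=7: → [15,18); WM=12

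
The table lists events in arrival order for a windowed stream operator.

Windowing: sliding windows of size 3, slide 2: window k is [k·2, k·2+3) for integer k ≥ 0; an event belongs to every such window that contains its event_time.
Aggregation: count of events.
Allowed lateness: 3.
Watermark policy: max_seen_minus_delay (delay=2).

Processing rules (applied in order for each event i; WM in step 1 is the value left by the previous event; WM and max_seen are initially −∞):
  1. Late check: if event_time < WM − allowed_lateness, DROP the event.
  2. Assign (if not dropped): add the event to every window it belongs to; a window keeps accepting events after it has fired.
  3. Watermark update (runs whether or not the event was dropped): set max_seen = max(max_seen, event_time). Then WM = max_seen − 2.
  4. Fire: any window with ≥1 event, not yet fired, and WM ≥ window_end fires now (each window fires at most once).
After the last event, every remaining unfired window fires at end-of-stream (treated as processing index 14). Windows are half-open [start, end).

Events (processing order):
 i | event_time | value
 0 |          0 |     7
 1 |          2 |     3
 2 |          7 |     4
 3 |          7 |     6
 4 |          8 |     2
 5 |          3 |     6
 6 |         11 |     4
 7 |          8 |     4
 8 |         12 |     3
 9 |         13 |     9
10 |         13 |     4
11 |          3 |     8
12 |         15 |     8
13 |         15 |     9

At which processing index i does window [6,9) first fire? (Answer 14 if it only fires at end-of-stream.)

6

i=0 t=0 v=7: → [0,3); WM=-2
i=1 t=2 v=3: → [2,5),[0,3); WM=0
i=2 t=7 v=4: → [6,9); WM=5; [0,3) fires=2 [2,5) fires=1
i=3 t=7 v=6: → [6,9); WM=5
i=4 t=8 v=2: → [8,11),[6,9); WM=6
i=5 t=3 v=6: → [2,5); WM=6
i=6 t=11 v=4: → [10,13); WM=9; [6,9) fires=3
i=7 t=8 v=4: → [8,11),[6,9); WM=9
i=8 t=12 v=3: → [12,15),[10,13); WM=10
i=9 t=13 v=9: → [12,15); WM=11; [8,11) fires=2
i=10 t=13 v=4: → [12,15); WM=11
i=11 t=3 v=8: DROP (t<11-3); WM=11
i=12 t=15 v=8: → [14,17); WM=13; [10,13) fires=2
i=13 t=15 v=9: → [14,17); WM=13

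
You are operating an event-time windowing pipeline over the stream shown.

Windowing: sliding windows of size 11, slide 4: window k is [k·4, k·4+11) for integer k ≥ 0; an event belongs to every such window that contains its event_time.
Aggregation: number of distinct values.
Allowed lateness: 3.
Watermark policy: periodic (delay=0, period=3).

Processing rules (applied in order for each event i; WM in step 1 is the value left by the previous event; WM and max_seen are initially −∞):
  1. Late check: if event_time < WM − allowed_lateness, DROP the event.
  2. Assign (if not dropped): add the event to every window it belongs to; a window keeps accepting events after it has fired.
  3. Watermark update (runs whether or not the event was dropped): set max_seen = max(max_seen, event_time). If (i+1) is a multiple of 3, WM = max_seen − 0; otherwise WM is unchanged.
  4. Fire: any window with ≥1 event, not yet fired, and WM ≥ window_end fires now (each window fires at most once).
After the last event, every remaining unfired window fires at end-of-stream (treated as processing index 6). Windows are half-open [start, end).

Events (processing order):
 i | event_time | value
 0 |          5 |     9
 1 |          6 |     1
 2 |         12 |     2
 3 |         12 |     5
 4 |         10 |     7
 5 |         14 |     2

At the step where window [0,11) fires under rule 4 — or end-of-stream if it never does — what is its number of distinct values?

i=0 t=5 v=9: → [4,15),[0,11); WM=−∞
i=1 t=6 v=1: → [4,15),[0,11); WM=−∞
i=2 t=12 v=2: → [12,23),[8,19),[4,15); WM=12; [0,11) fires=2
i=3 t=12 v=5: → [12,23),[8,19),[4,15); WM=12
i=4 t=10 v=7: → [8,19),[4,15),[0,11); WM=12
i=5 t=14 v=2: → [12,23),[8,19),[4,15); WM=14

2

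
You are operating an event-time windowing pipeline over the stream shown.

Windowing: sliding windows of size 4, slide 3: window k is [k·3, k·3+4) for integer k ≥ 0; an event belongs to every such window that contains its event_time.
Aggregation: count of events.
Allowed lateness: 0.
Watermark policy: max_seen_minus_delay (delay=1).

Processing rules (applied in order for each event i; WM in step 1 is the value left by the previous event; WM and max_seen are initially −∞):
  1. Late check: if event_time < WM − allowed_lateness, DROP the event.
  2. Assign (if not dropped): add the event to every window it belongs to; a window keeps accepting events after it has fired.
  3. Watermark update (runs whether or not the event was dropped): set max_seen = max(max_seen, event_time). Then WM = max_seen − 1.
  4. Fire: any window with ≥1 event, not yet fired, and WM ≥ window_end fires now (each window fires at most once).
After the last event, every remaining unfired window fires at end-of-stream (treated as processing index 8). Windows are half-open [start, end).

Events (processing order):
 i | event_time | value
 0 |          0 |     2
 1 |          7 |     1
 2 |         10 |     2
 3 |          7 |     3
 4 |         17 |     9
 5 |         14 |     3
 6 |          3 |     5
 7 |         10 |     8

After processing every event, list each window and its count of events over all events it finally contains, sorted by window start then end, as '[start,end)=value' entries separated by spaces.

[0,4)=1 [6,10)=1 [9,13)=1 [15,19)=1

i=0 t=0 v=2: → [0,4); WM=-1
i=1 t=7 v=1: → [6,10); WM=6; [0,4) fires=1
i=2 t=10 v=2: → [9,13); WM=9
i=3 t=7 v=3: DROP (t<9-0); WM=9
i=4 t=17 v=9: → [15,19); WM=16; [6,10) fires=1 [9,13) fires=1
i=5 t=14 v=3: DROP (t<16-0); WM=16
i=6 t=3 v=5: DROP (t<16-0); WM=16
i=7 t=10 v=8: DROP (t<16-0); WM=16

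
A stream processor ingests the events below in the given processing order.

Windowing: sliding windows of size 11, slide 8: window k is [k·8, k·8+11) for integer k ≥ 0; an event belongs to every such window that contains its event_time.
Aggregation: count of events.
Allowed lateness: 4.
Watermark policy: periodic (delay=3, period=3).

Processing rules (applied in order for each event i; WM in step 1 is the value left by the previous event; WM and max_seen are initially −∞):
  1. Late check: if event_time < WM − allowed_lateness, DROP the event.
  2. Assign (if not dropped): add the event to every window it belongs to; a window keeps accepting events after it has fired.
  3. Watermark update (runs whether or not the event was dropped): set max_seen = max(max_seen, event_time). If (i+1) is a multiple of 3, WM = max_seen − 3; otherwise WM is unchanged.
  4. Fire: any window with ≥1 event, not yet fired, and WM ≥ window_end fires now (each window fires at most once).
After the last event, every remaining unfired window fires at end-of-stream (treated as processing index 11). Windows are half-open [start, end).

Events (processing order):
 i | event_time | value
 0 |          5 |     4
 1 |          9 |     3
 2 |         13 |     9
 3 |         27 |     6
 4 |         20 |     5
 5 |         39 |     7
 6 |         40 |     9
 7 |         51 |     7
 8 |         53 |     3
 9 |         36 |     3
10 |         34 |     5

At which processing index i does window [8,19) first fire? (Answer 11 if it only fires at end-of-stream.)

5

i=0 t=5 v=4: → [0,11); WM=−∞
i=1 t=9 v=3: → [8,19),[0,11); WM=−∞
i=2 t=13 v=9: → [8,19); WM=10
i=3 t=27 v=6: → [24,35); WM=10
i=4 t=20 v=5: → [16,27); WM=10
i=5 t=39 v=7: → [32,43); WM=36; [0,11) fires=2 [8,19) fires=2 [16,27) fires=1 [24,35) fires=1
i=6 t=40 v=9: → [40,51),[32,43); WM=36
i=7 t=51 v=7: → [48,59); WM=36
i=8 t=53 v=3: → [48,59); WM=50; [32,43) fires=2
i=9 t=36 v=3: DROP (t<50-4); WM=50
i=10 t=34 v=5: DROP (t<50-4); WM=50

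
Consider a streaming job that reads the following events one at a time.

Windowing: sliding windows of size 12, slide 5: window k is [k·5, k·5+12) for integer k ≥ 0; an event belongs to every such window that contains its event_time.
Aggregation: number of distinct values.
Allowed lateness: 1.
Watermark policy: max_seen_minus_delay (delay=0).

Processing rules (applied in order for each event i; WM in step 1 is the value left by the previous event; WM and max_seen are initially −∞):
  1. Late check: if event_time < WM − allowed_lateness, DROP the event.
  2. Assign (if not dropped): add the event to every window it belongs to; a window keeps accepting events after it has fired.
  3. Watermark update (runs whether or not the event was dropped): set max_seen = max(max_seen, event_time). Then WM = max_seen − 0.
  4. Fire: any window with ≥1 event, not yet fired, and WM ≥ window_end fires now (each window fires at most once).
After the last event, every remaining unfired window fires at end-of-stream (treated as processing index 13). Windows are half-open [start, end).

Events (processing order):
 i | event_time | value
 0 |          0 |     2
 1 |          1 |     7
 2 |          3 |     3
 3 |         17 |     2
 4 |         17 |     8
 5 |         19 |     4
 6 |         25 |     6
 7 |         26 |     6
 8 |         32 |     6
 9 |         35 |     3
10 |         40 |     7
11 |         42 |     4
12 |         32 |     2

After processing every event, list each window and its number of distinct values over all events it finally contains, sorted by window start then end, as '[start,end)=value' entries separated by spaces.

i=0 t=0 v=2: → [0,12); WM=0
i=1 t=1 v=7: → [0,12); WM=1
i=2 t=3 v=3: → [0,12); WM=3
i=3 t=17 v=2: → [15,27),[10,22); WM=17; [0,12) fires=3
i=4 t=17 v=8: → [15,27),[10,22); WM=17
i=5 t=19 v=4: → [15,27),[10,22); WM=19
i=6 t=25 v=6: → [25,37),[20,32),[15,27); WM=25; [10,22) fires=3
i=7 t=26 v=6: → [25,37),[20,32),[15,27); WM=26
i=8 t=32 v=6: → [30,42),[25,37); WM=32; [15,27) fires=4 [20,32) fires=1
i=9 t=35 v=3: → [35,47),[30,42),[25,37); WM=35
i=10 t=40 v=7: → [40,52),[35,47),[30,42); WM=40; [25,37) fires=2
i=11 t=42 v=4: → [40,52),[35,47); WM=42; [30,42) fires=3
i=12 t=32 v=2: DROP (t<42-1); WM=42

[0,12)=3 [10,22)=3 [15,27)=4 [20,32)=1 [25,37)=2 [30,42)=3 [35,47)=3 [40,52)=2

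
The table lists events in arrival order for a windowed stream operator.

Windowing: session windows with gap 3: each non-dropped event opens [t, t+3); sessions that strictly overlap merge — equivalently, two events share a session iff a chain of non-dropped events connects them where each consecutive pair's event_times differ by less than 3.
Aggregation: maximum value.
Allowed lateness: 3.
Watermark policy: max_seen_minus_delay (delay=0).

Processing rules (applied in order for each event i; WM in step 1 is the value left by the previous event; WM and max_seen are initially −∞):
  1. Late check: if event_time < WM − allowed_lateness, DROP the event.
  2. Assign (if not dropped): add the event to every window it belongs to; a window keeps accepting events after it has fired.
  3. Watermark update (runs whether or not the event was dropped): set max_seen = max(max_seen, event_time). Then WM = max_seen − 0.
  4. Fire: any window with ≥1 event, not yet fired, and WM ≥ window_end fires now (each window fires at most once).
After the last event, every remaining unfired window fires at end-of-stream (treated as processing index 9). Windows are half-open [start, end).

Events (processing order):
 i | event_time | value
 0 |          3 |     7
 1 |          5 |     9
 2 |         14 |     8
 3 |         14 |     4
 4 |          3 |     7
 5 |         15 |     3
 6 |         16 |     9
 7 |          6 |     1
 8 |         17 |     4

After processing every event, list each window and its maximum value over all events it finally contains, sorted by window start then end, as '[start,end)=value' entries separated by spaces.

i=0 t=3 v=7: → [3,6); WM=3
i=1 t=5 v=9: → [3,8); WM=5
i=2 t=14 v=8: → [14,17); WM=14
i=3 t=14 v=4: → [14,17); WM=14
i=4 t=3 v=7: DROP (t<14-3); WM=14
i=5 t=15 v=3: → [14,18); WM=15
i=6 t=16 v=9: → [14,19); WM=16
i=7 t=6 v=1: DROP (t<16-3); WM=16
i=8 t=17 v=4: → [14,20); WM=17

[3,8)=9 [14,20)=9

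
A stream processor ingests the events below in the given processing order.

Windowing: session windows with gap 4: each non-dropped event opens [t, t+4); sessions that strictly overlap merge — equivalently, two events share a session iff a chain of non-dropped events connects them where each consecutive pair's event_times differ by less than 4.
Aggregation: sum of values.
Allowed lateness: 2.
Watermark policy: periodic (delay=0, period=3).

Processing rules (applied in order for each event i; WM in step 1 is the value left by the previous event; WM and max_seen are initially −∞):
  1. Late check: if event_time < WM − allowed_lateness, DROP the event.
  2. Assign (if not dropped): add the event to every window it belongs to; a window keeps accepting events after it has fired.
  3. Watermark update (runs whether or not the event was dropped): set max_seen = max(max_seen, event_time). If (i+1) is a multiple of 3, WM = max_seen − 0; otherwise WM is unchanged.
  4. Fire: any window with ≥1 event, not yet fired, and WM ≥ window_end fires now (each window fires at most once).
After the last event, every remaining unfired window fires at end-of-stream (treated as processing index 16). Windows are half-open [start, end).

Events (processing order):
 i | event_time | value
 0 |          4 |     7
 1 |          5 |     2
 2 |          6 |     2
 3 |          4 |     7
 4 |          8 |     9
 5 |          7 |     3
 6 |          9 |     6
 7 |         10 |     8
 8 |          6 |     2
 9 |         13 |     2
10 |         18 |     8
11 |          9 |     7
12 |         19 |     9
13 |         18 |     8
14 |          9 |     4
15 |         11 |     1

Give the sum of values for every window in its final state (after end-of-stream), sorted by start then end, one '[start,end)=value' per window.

i=0 t=4 v=7: → [4,8); WM=−∞
i=1 t=5 v=2: → [4,9); WM=−∞
i=2 t=6 v=2: → [4,10); WM=6
i=3 t=4 v=7: → [4,10); WM=6
i=4 t=8 v=9: → [4,12); WM=6
i=5 t=7 v=3: → [4,12); WM=8
i=6 t=9 v=6: → [4,13); WM=8
i=7 t=10 v=8: → [4,14); WM=8
i=8 t=6 v=2: → [4,14); WM=10
i=9 t=13 v=2: → [4,17); WM=10
i=10 t=18 v=8: → [18,22); WM=10
i=11 t=9 v=7: → [4,17); WM=18
i=12 t=19 v=9: → [18,23); WM=18
i=13 t=18 v=8: → [18,23); WM=18
i=14 t=9 v=4: DROP (t<18-2); WM=19
i=15 t=11 v=1: DROP (t<19-2); WM=19

[4,17)=55 [18,23)=25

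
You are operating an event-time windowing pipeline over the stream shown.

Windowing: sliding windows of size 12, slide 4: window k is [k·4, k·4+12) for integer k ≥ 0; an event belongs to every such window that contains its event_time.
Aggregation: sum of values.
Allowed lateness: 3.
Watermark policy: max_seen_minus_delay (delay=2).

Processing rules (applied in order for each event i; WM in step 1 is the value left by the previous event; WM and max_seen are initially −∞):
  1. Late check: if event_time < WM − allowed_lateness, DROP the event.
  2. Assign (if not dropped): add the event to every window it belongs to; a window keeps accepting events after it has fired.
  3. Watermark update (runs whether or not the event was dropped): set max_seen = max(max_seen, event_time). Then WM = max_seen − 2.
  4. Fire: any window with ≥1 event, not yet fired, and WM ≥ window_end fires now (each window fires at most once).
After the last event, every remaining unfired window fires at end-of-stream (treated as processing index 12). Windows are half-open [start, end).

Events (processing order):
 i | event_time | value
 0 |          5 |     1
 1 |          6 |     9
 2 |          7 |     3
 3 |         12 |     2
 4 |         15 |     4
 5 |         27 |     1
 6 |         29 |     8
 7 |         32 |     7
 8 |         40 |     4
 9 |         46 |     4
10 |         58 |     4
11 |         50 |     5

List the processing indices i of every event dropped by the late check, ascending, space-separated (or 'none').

i=0 t=5 v=1: → [4,16),[0,12); WM=3
i=1 t=6 v=9: → [4,16),[0,12); WM=4
i=2 t=7 v=3: → [4,16),[0,12); WM=5
i=3 t=12 v=2: → [12,24),[8,20),[4,16); WM=10
i=4 t=15 v=4: → [12,24),[8,20),[4,16); WM=13; [0,12) fires=13
i=5 t=27 v=1: → [24,36),[20,32),[16,28); WM=25; [4,16) fires=19 [8,20) fires=6 [12,24) fires=6
i=6 t=29 v=8: → [28,40),[24,36),[20,32); WM=27
i=7 t=32 v=7: → [32,44),[28,40),[24,36); WM=30; [16,28) fires=1
i=8 t=40 v=4: → [40,52),[36,48),[32,44); WM=38; [20,32) fires=9 [24,36) fires=16
i=9 t=46 v=4: → [44,56),[40,52),[36,48); WM=44; [28,40) fires=15 [32,44) fires=11
i=10 t=58 v=4: → [56,68),[52,64),[48,60); WM=56; [36,48) fires=8 [40,52) fires=8 [44,56) fires=4
i=11 t=50 v=5: DROP (t<56-3); WM=56

11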